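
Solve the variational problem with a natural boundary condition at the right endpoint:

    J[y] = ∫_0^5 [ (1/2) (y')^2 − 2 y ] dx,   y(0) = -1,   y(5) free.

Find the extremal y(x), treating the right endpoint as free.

The Lagrangian L = (1/2) (y')^2 − 2 y gives
    ∂L/∂y = −2,   ∂L/∂y' = y'.
Euler-Lagrange: d/dx(y') − (−2) = 0, i.e. y'' + 2 = 0, so
    y(x) = −(2/2) x^2 + C1 x + C2.
Fixed left endpoint y(0) = -1 ⇒ C2 = -1.
The right endpoint x = 5 is free, so the natural (transversality) condition is ∂L/∂y' |_{x=5} = 0, i.e. y'(5) = 0.
Compute y'(x) = −2 x + C1, so y'(5) = −10 + C1 = 0 ⇒ C1 = 10.
Therefore the extremal is
    y(x) = −x^2 + 10 x − 1.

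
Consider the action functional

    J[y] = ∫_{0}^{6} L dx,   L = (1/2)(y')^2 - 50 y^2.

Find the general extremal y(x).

The Lagrangian is L = (1/2)(y')^2 - 50 y^2.
∂L/∂y = -100y.
∂L/∂y' = y'.
The Euler-Lagrange equation d/dx(∂L/∂y') − ∂L/∂y = 0 becomes:
    y'' + 100 y = 0
General solution: y(x) = A sin(10x) + B cos(10x), where A and B are arbitrary constants fixed by the endpoint conditions.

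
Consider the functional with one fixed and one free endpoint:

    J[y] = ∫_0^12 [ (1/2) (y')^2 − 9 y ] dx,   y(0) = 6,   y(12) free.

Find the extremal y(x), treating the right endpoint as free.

The Lagrangian L = (1/2) (y')^2 − 9 y gives
    ∂L/∂y = −9,   ∂L/∂y' = y'.
Euler-Lagrange: d/dx(y') − (−9) = 0, i.e. y'' + 9 = 0, so
    y(x) = −(9/2) x^2 + C1 x + C2.
Fixed left endpoint y(0) = 6 ⇒ C2 = 6.
The right endpoint x = 12 is free, so the natural (transversality) condition is ∂L/∂y' |_{x=12} = 0, i.e. y'(12) = 0.
Compute y'(x) = −9 x + C1, so y'(12) = −108 + C1 = 0 ⇒ C1 = 108.
Therefore the extremal is
    y(x) = −(9/2) x^2 + 108 x + 6.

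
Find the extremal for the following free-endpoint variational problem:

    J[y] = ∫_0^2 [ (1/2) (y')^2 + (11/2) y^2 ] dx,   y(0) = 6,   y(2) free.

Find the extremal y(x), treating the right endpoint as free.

The Lagrangian L = (1/2) (y')^2 + (11/2) y^2 gives
    ∂L/∂y = 11 y,   ∂L/∂y' = y'.
Euler-Lagrange: y'' − 11 y = 0.
With k = sqrt(11), the general solution is
    y(x) = A cosh(sqrt(11) x) + B sinh(sqrt(11) x).
Fixed left endpoint y(0) = 6 ⇒ A = 6.
The right endpoint x = 2 is free, so the natural (transversality) condition is ∂L/∂y' |_{x=2} = 0, i.e. y'(2) = 0.
Compute y'(x) = A k sinh(k x) + B k cosh(k x), so
    y'(2) = A k sinh(k·2) + B k cosh(k·2) = 0
    ⇒ B = −A tanh(k·2) = − 6 tanh(sqrt(11)·2).
Therefore the extremal is
    y(x) = 6 cosh(sqrt(11) x) − 6 tanh(sqrt(11)·2) sinh(sqrt(11) x).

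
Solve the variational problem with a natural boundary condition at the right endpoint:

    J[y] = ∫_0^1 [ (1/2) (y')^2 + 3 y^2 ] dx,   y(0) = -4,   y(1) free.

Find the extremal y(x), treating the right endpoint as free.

The Lagrangian L = (1/2) (y')^2 + 3 y^2 gives
    ∂L/∂y = 6 y,   ∂L/∂y' = y'.
Euler-Lagrange: y'' − 6 y = 0.
With k = sqrt(6), the general solution is
    y(x) = A cosh(sqrt(6) x) + B sinh(sqrt(6) x).
Fixed left endpoint y(0) = -4 ⇒ A = -4.
The right endpoint x = 1 is free, so the natural (transversality) condition is ∂L/∂y' |_{x=1} = 0, i.e. y'(1) = 0.
Compute y'(x) = A k sinh(k x) + B k cosh(k x), so
    y'(1) = A k sinh(k·1) + B k cosh(k·1) = 0
    ⇒ B = −A tanh(k·1) = 4 tanh(sqrt(6)·1).
Therefore the extremal is
    y(x) = −4 cosh(sqrt(6) x) + 4 tanh(sqrt(6)·1) sinh(sqrt(6) x).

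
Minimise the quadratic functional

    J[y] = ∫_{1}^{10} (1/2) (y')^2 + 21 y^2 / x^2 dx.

The Lagrangian is L = (1/2) (y')^2 + 21 y^2 / x^2.
Compute ∂L/∂y = 42y/x^2, ∂L/∂y' = y'.
The Euler-Lagrange equation d/dx(∂L/∂y') − ∂L/∂y = 0 reduces to
    y'' − 42/x^2 · y = 0  (x > 0).
Its general solution is
    y(x) = A x^7 + B x^(-6),
with A, B fixed by the endpoint conditions.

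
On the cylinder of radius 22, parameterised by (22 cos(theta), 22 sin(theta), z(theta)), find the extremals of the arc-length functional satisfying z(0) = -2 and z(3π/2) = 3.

Parameterise the cylinder of radius R = 22 as
    r(θ) = (22 cos θ, 22 sin θ, z(θ)).
The arc-length element is
    ds = sqrt(484 + (dz/dθ)^2) dθ,
so the Lagrangian is L = sqrt(484 + z'^2).
L depends on z' only, not on z or θ, so ∂L/∂z = 0 and
    ∂L/∂z' = z' / sqrt(484 + z'^2).
The Euler-Lagrange equation gives
    d/dθ( z' / sqrt(484 + z'^2) ) = 0,
so z' is constant. Integrating once:
    z(θ) = a θ + b,
a helix on the cylinder (a straight line when the cylinder is unrolled). The constants a, b are determined by the endpoint conditions.
With endpoint conditions z(0) = -2 and z(3π/2) = 3: from z(0) = b we get b = -2, and a·3π/2 + -2 = 3 gives a = 10/(3π), so
    z(θ) = (10/(3π)) θ − 2.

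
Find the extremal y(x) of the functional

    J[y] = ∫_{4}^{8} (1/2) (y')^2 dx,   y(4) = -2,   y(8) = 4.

The Lagrangian is L = (1/2) (y')^2.
Compute ∂L/∂y = 0, ∂L/∂y' = y'.
The Euler-Lagrange equation d/dx(∂L/∂y') − ∂L/∂y = 0 reduces to
    y'' = 0.
Its general solution is
    y(x) = A x + B,
with A, B fixed by the endpoint conditions.
Applying the endpoint conditions y(4) = -2 and y(8) = 4: solve A·4 + B = -2 and A·8 + B = 4. Subtracting gives A(8 − 4) = 4 − -2, so A = 3/2, and B = -2 − A·4 = -8. Therefore
    y(x) = (3/2) x - 8.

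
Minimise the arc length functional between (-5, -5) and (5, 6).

Arc-length functional: J[y] = ∫ sqrt(1 + (y')^2) dx.
Lagrangian L = sqrt(1 + (y')^2) has no explicit y dependence, so ∂L/∂y = 0 and the Euler-Lagrange equation gives
    d/dx( y' / sqrt(1 + (y')^2) ) = 0  ⇒  y' / sqrt(1 + (y')^2) = const.
Hence y' is constant, so y(x) is affine.
Fitting the endpoints (-5, -5) and (5, 6):
    slope m = (6 − (-5)) / (5 − (-5)) = 11/10,
    intercept c = (-5) − m·(-5) = 1/2.
Extremal: y(x) = (11/10) x + 1/2.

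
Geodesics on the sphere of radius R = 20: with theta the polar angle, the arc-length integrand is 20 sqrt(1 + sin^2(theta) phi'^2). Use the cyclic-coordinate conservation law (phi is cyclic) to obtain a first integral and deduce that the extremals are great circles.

On the sphere of radius R = 20 with spherical coordinates (θ, φ), the induced metric is
    ds^2 = 400(dθ^2 + sin^2(θ) dφ^2).
Parameterise by θ; the arc-length functional is
    J[φ] = ∫ 20 sqrt(1 + sin^2(θ) (dφ/dθ)^2) dθ,
so L = 20 sqrt(1 + sin^2(θ) φ'^2). Compute
    ∂L/∂φ = 0  (L has no explicit φ dependence),
    ∂L/∂φ' = 20 sin^2(θ) φ' / sqrt(1 + sin^2(θ) φ'^2).
Since ∂L/∂φ = 0, the Euler-Lagrange equation
    d/dθ(∂L/∂φ') − ∂L/∂φ = 0
reduces to d/dθ(∂L/∂φ') = 0, i.e. the momentum conjugate to φ is conserved:
    20 sin^2(θ) φ' / sqrt(1 + sin^2(θ) φ'^2) = C.
The overall factor of 20 is constant, so dividing through gives Clairaut's relation sin^2(θ) φ' / sqrt(1 + sin^2(θ) φ'^2) = C' (with C' = C/20). Solving for φ' and integrating gives the great-circle family
    cot(θ) = A cos(φ − φ_0),
i.e. the intersection of the sphere with a plane through the origin. The two constants A and φ_0 (equivalently C and one phase) are fixed by the two endpoint conditions.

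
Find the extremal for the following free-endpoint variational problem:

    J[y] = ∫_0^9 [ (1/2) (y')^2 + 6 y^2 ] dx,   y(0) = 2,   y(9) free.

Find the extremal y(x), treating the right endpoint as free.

The Lagrangian L = (1/2) (y')^2 + 6 y^2 gives
    ∂L/∂y = 12 y,   ∂L/∂y' = y'.
Euler-Lagrange: y'' − 12 y = 0.
With k = sqrt(12), the general solution is
    y(x) = A cosh(sqrt(12) x) + B sinh(sqrt(12) x).
Fixed left endpoint y(0) = 2 ⇒ A = 2.
The right endpoint x = 9 is free, so the natural (transversality) condition is ∂L/∂y' |_{x=9} = 0, i.e. y'(9) = 0.
Compute y'(x) = A k sinh(k x) + B k cosh(k x), so
    y'(9) = A k sinh(k·9) + B k cosh(k·9) = 0
    ⇒ B = −A tanh(k·9) = − 2 tanh(sqrt(12)·9).
Therefore the extremal is
    y(x) = 2 cosh(sqrt(12) x) − 2 tanh(sqrt(12)·9) sinh(sqrt(12) x).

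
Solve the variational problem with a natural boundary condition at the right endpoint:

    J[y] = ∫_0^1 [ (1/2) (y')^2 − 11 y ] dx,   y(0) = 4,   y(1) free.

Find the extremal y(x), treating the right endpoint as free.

The Lagrangian L = (1/2) (y')^2 − 11 y gives
    ∂L/∂y = −11,   ∂L/∂y' = y'.
Euler-Lagrange: d/dx(y') − (−11) = 0, i.e. y'' + 11 = 0, so
    y(x) = −(11/2) x^2 + C1 x + C2.
Fixed left endpoint y(0) = 4 ⇒ C2 = 4.
The right endpoint x = 1 is free, so the natural (transversality) condition is ∂L/∂y' |_{x=1} = 0, i.e. y'(1) = 0.
Compute y'(x) = −11 x + C1, so y'(1) = −11 + C1 = 0 ⇒ C1 = 11.
Therefore the extremal is
    y(x) = −(11/2) x^2 + 11 x + 4.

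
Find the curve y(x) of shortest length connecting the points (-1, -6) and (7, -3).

Arc-length functional: J[y] = ∫ sqrt(1 + (y')^2) dx.
Lagrangian L = sqrt(1 + (y')^2) has no explicit y dependence, so ∂L/∂y = 0 and the Euler-Lagrange equation gives
    d/dx( y' / sqrt(1 + (y')^2) ) = 0  ⇒  y' / sqrt(1 + (y')^2) = const.
Hence y' is constant, so y(x) is affine.
Fitting the endpoints (-1, -6) and (7, -3):
    slope m = ((-3) − (-6)) / (7 − (-1)) = 3/8,
    intercept c = (-6) − m·(-1) = -45/8.
Extremal: y(x) = (3/8) x - 45/8.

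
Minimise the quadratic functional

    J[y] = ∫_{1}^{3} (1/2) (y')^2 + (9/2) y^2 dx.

The Lagrangian is L = (1/2) (y')^2 + (9/2) y^2.
Compute ∂L/∂y = 9y, ∂L/∂y' = y'.
The Euler-Lagrange equation d/dx(∂L/∂y') − ∂L/∂y = 0 reduces to
    y'' − 9 y = 0.
Its general solution is
    y(x) = A e^(3x) + B e^(−3x),
with A, B fixed by the endpoint conditions.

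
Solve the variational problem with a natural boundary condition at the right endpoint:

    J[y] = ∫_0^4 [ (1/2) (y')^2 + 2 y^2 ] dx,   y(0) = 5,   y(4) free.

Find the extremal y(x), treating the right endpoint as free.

The Lagrangian L = (1/2) (y')^2 + 2 y^2 gives
    ∂L/∂y = 4 y,   ∂L/∂y' = y'.
Euler-Lagrange: y'' − 4 y = 0.
With k = 2, the general solution is
    y(x) = A cosh(2 x) + B sinh(2 x).
Fixed left endpoint y(0) = 5 ⇒ A = 5.
The right endpoint x = 4 is free, so the natural (transversality) condition is ∂L/∂y' |_{x=4} = 0, i.e. y'(4) = 0.
Compute y'(x) = A k sinh(k x) + B k cosh(k x), so
    y'(4) = A k sinh(k·4) + B k cosh(k·4) = 0
    ⇒ B = −A tanh(k·4) = − 5 tanh(2·4).
Therefore the extremal is
    y(x) = 5 cosh(2 x) − 5 tanh(2·4) sinh(2 x).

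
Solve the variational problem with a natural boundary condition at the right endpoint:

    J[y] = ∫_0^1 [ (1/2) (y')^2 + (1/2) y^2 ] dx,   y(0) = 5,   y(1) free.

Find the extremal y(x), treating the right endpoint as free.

The Lagrangian L = (1/2) (y')^2 + (1/2) y^2 gives
    ∂L/∂y = 1 y,   ∂L/∂y' = y'.
Euler-Lagrange: y'' − y = 0.
With k = 1, the general solution is
    y(x) = A cosh(x) + B sinh(x).
Fixed left endpoint y(0) = 5 ⇒ A = 5.
The right endpoint x = 1 is free, so the natural (transversality) condition is ∂L/∂y' |_{x=1} = 0, i.e. y'(1) = 0.
Compute y'(x) = A k sinh(k x) + B k cosh(k x), so
    y'(1) = A k sinh(k·1) + B k cosh(k·1) = 0
    ⇒ B = −A tanh(k·1) = − 5 tanh(1·1).
Therefore the extremal is
    y(x) = 5 cosh(1 x) − 5 tanh(1·1) sinh(1 x).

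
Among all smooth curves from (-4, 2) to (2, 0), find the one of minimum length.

Arc-length functional: J[y] = ∫ sqrt(1 + (y')^2) dx.
Lagrangian L = sqrt(1 + (y')^2) has no explicit y dependence, so ∂L/∂y = 0 and the Euler-Lagrange equation gives
    d/dx( y' / sqrt(1 + (y')^2) ) = 0  ⇒  y' / sqrt(1 + (y')^2) = const.
Hence y' is constant, so y(x) is affine.
Fitting the endpoints (-4, 2) and (2, 0):
    slope m = (0 − 2) / (2 − (-4)) = -1/3,
    intercept c = 2 − m·(-4) = 2/3.
Extremal: y(x) = (-1/3) x + 2/3.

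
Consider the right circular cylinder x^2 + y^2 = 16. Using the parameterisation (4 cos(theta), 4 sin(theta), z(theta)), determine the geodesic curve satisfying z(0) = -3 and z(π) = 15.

Parameterise the cylinder of radius R = 4 as
    r(θ) = (4 cos θ, 4 sin θ, z(θ)).
The arc-length element is
    ds = sqrt(16 + (dz/dθ)^2) dθ,
so the Lagrangian is L = sqrt(16 + z'^2).
L depends on z' only, not on z or θ, so ∂L/∂z = 0 and
    ∂L/∂z' = z' / sqrt(16 + z'^2).
The Euler-Lagrange equation gives
    d/dθ( z' / sqrt(16 + z'^2) ) = 0,
so z' is constant. Integrating once:
    z(θ) = a θ + b,
a helix on the cylinder (a straight line when the cylinder is unrolled). The constants a, b are determined by the endpoint conditions.
With endpoint conditions z(0) = -3 and z(π) = 15: from z(0) = b we get b = -3, and a·π + -3 = 15 gives a = 18/π, so
    z(θ) = (18/π) θ − 3.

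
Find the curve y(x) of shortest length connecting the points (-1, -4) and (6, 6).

Arc-length functional: J[y] = ∫ sqrt(1 + (y')^2) dx.
Lagrangian L = sqrt(1 + (y')^2) has no explicit y dependence, so ∂L/∂y = 0 and the Euler-Lagrange equation gives
    d/dx( y' / sqrt(1 + (y')^2) ) = 0  ⇒  y' / sqrt(1 + (y')^2) = const.
Hence y' is constant, so y(x) is affine.
Fitting the endpoints (-1, -4) and (6, 6):
    slope m = (6 − (-4)) / (6 − (-1)) = 10/7,
    intercept c = (-4) − m·(-1) = -18/7.
Extremal: y(x) = (10/7) x - 18/7.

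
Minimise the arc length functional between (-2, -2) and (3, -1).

Arc-length functional: J[y] = ∫ sqrt(1 + (y')^2) dx.
Lagrangian L = sqrt(1 + (y')^2) has no explicit y dependence, so ∂L/∂y = 0 and the Euler-Lagrange equation gives
    d/dx( y' / sqrt(1 + (y')^2) ) = 0  ⇒  y' / sqrt(1 + (y')^2) = const.
Hence y' is constant, so y(x) is affine.
Fitting the endpoints (-2, -2) and (3, -1):
    slope m = ((-1) − (-2)) / (3 − (-2)) = 1/5,
    intercept c = (-2) − m·(-2) = -8/5.
Extremal: y(x) = (1/5) x - 8/5.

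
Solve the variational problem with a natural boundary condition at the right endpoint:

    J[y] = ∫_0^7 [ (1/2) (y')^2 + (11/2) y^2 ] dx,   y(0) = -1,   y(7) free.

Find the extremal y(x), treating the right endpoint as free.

The Lagrangian L = (1/2) (y')^2 + (11/2) y^2 gives
    ∂L/∂y = 11 y,   ∂L/∂y' = y'.
Euler-Lagrange: y'' − 11 y = 0.
With k = sqrt(11), the general solution is
    y(x) = A cosh(sqrt(11) x) + B sinh(sqrt(11) x).
Fixed left endpoint y(0) = -1 ⇒ A = -1.
The right endpoint x = 7 is free, so the natural (transversality) condition is ∂L/∂y' |_{x=7} = 0, i.e. y'(7) = 0.
Compute y'(x) = A k sinh(k x) + B k cosh(k x), so
    y'(7) = A k sinh(k·7) + B k cosh(k·7) = 0
    ⇒ B = −A tanh(k·7) = tanh(sqrt(11)·7).
Therefore the extremal is
    y(x) = −cosh(sqrt(11) x) + tanh(sqrt(11)·7) sinh(sqrt(11) x).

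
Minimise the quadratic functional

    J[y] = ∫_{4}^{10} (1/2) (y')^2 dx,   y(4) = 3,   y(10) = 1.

The Lagrangian is L = (1/2) (y')^2.
Compute ∂L/∂y = 0, ∂L/∂y' = y'.
The Euler-Lagrange equation d/dx(∂L/∂y') − ∂L/∂y = 0 reduces to
    y'' = 0.
Its general solution is
    y(x) = A x + B,
with A, B fixed by the endpoint conditions.
Applying the endpoint conditions y(4) = 3 and y(10) = 1: solve A·4 + B = 3 and A·10 + B = 1. Subtracting gives A(10 − 4) = 1 − 3, so A = -1/3, and B = 3 − A·4 = 13/3. Therefore
    y(x) = (-1/3) x + 13/3.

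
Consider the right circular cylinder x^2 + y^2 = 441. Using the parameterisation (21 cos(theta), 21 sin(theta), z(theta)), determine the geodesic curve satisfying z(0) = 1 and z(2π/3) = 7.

Parameterise the cylinder of radius R = 21 as
    r(θ) = (21 cos θ, 21 sin θ, z(θ)).
The arc-length element is
    ds = sqrt(441 + (dz/dθ)^2) dθ,
so the Lagrangian is L = sqrt(441 + z'^2).
L depends on z' only, not on z or θ, so ∂L/∂z = 0 and
    ∂L/∂z' = z' / sqrt(441 + z'^2).
The Euler-Lagrange equation gives
    d/dθ( z' / sqrt(441 + z'^2) ) = 0,
so z' is constant. Integrating once:
    z(θ) = a θ + b,
a helix on the cylinder (a straight line when the cylinder is unrolled). The constants a, b are determined by the endpoint conditions.
With endpoint conditions z(0) = 1 and z(2π/3) = 7: from z(0) = b we get b = 1, and a·2π/3 + 1 = 7 gives a = 9/π, so
    z(θ) = (9/π) θ + 1.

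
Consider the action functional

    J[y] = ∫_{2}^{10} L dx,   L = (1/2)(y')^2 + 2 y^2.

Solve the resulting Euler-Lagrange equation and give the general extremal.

The Lagrangian is L = (1/2)(y')^2 + 2 y^2.
∂L/∂y = 4y.
∂L/∂y' = y'.
The Euler-Lagrange equation d/dx(∂L/∂y') − ∂L/∂y = 0 becomes:
    y'' - 4 y = 0
General solution: y(x) = A e^(2x) + B e^(-2x), where A and B are arbitrary constants fixed by the endpoint conditions.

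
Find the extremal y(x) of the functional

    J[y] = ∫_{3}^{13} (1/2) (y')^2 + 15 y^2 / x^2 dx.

The Lagrangian is L = (1/2) (y')^2 + 15 y^2 / x^2.
Compute ∂L/∂y = 30y/x^2, ∂L/∂y' = y'.
The Euler-Lagrange equation d/dx(∂L/∂y') − ∂L/∂y = 0 reduces to
    y'' − 30/x^2 · y = 0  (x > 0).
Its general solution is
    y(x) = A x^6 + B x^(-5),
with A, B fixed by the endpoint conditions.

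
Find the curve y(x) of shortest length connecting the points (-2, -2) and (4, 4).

Arc-length functional: J[y] = ∫ sqrt(1 + (y')^2) dx.
Lagrangian L = sqrt(1 + (y')^2) has no explicit y dependence, so ∂L/∂y = 0 and the Euler-Lagrange equation gives
    d/dx( y' / sqrt(1 + (y')^2) ) = 0  ⇒  y' / sqrt(1 + (y')^2) = const.
Hence y' is constant, so y(x) is affine.
Fitting the endpoints (-2, -2) and (4, 4):
    slope m = (4 − (-2)) / (4 − (-2)) = 1,
    intercept c = (-2) − m·(-2) = 0.
Extremal: y(x) = x.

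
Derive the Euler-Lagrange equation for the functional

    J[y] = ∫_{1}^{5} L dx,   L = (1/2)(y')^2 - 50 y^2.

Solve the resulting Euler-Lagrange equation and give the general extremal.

The Lagrangian is L = (1/2)(y')^2 - 50 y^2.
∂L/∂y = -100y.
∂L/∂y' = y'.
The Euler-Lagrange equation d/dx(∂L/∂y') − ∂L/∂y = 0 becomes:
    y'' + 100 y = 0
General solution: y(x) = A sin(10x) + B cos(10x), where A and B are arbitrary constants fixed by the endpoint conditions.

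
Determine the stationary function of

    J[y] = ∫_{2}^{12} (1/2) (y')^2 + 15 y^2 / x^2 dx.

The Lagrangian is L = (1/2) (y')^2 + 15 y^2 / x^2.
Compute ∂L/∂y = 30y/x^2, ∂L/∂y' = y'.
The Euler-Lagrange equation d/dx(∂L/∂y') − ∂L/∂y = 0 reduces to
    y'' − 30/x^2 · y = 0  (x > 0).
Its general solution is
    y(x) = A x^6 + B x^(-5),
with A, B fixed by the endpoint conditions.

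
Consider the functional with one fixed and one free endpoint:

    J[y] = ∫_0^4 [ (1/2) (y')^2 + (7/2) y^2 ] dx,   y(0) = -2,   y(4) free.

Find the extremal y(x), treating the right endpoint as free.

The Lagrangian L = (1/2) (y')^2 + (7/2) y^2 gives
    ∂L/∂y = 7 y,   ∂L/∂y' = y'.
Euler-Lagrange: y'' − 7 y = 0.
With k = sqrt(7), the general solution is
    y(x) = A cosh(sqrt(7) x) + B sinh(sqrt(7) x).
Fixed left endpoint y(0) = -2 ⇒ A = -2.
The right endpoint x = 4 is free, so the natural (transversality) condition is ∂L/∂y' |_{x=4} = 0, i.e. y'(4) = 0.
Compute y'(x) = A k sinh(k x) + B k cosh(k x), so
    y'(4) = A k sinh(k·4) + B k cosh(k·4) = 0
    ⇒ B = −A tanh(k·4) = 2 tanh(sqrt(7)·4).
Therefore the extremal is
    y(x) = −2 cosh(sqrt(7) x) + 2 tanh(sqrt(7)·4) sinh(sqrt(7) x).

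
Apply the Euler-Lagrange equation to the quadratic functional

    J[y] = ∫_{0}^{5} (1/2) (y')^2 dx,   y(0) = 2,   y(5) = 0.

The Lagrangian is L = (1/2) (y')^2.
Compute ∂L/∂y = 0, ∂L/∂y' = y'.
The Euler-Lagrange equation d/dx(∂L/∂y') − ∂L/∂y = 0 reduces to
    y'' = 0.
Its general solution is
    y(x) = A x + B,
with A, B fixed by the endpoint conditions.
Applying the endpoint conditions y(0) = 2 and y(5) = 0: solve A·0 + B = 2 and A·5 + B = 0. Subtracting gives A(5 − 0) = 0 − 2, so A = -2/5, and B = 2 − A·0 = 2. Therefore
    y(x) = (-2/5) x + 2.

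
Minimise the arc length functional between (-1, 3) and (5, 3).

Arc-length functional: J[y] = ∫ sqrt(1 + (y')^2) dx.
Lagrangian L = sqrt(1 + (y')^2) has no explicit y dependence, so ∂L/∂y = 0 and the Euler-Lagrange equation gives
    d/dx( y' / sqrt(1 + (y')^2) ) = 0  ⇒  y' / sqrt(1 + (y')^2) = const.
Hence y' is constant, so y(x) is affine.
Fitting the endpoints (-1, 3) and (5, 3):
    slope m = (3 − 3) / (5 − (-1)) = 0,
    intercept c = 3 − m·(-1) = 3.
Extremal: y(x) = 3.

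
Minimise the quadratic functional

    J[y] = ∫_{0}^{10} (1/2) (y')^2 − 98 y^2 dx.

The Lagrangian is L = (1/2) (y')^2 − 98 y^2.
Compute ∂L/∂y = -196y, ∂L/∂y' = y'.
The Euler-Lagrange equation d/dx(∂L/∂y') − ∂L/∂y = 0 reduces to
    y'' + 196 y = 0.
Its general solution is
    y(x) = A sin(14x) + B cos(14x),
with A, B fixed by the endpoint conditions.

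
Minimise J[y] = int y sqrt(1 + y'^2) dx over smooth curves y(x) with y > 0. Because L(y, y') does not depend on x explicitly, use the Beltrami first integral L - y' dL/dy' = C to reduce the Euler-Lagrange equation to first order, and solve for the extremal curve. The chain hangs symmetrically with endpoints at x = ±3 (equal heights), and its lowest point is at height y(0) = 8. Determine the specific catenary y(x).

The Lagrangian L(y, y') = y sqrt(1 + y'^2) has no explicit x dependence, so the Beltrami identity applies:
    L − y' ∂L/∂y' = C.
Compute ∂L/∂y' = y · y' / sqrt(1 + y'^2). Then
    L − y' ∂L/∂y'
    = y sqrt(1 + y'^2) − y · y'^2 / sqrt(1 + y'^2)
    = y (1 + y'^2 − y'^2) / sqrt(1 + y'^2)
    = y / sqrt(1 + y'^2) = C.
Squaring gives y^2 = C^2 (1 + y'^2), i.e.
    y'^2 = y^2 / C^2 − 1.
Separating variables,
    dy / sqrt(y^2 − C^2) = dx / C,
and integrating gives arccosh(y / C) = (x − a)/C, so
    y(x) = C cosh((x − a)/C),
the catenary. The constants C and a are fixed by the two endpoint conditions (and, for the hanging-chain problem, the length constraint selects C).
Now fit the given data. The endpoints x = ±3 are symmetric at equal height, so the catenary is even about its minimum: a = 0 and y(x) = C cosh(x/C). The lowest point is y(0) = C cosh(0) = C, and we are told y(0) = 8, so C = 8. Therefore
    y(x) = 8 cosh(x/8),
and at the endpoints
    y(±3) = 8 cosh(3/8).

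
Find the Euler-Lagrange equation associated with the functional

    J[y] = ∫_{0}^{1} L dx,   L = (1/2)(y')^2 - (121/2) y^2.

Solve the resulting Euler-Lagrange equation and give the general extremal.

The Lagrangian is L = (1/2)(y')^2 - (121/2) y^2.
∂L/∂y = -121y.
∂L/∂y' = y'.
The Euler-Lagrange equation d/dx(∂L/∂y') − ∂L/∂y = 0 becomes:
    y'' + 121 y = 0
General solution: y(x) = A sin(11x) + B cos(11x), where A and B are arbitrary constants fixed by the endpoint conditions.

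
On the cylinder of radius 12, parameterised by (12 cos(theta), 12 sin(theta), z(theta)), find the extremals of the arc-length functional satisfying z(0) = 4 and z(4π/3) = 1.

Parameterise the cylinder of radius R = 12 as
    r(θ) = (12 cos θ, 12 sin θ, z(θ)).
The arc-length element is
    ds = sqrt(144 + (dz/dθ)^2) dθ,
so the Lagrangian is L = sqrt(144 + z'^2).
L depends on z' only, not on z or θ, so ∂L/∂z = 0 and
    ∂L/∂z' = z' / sqrt(144 + z'^2).
The Euler-Lagrange equation gives
    d/dθ( z' / sqrt(144 + z'^2) ) = 0,
so z' is constant. Integrating once:
    z(θ) = a θ + b,
a helix on the cylinder (a straight line when the cylinder is unrolled). The constants a, b are determined by the endpoint conditions.
With endpoint conditions z(0) = 4 and z(4π/3) = 1: from z(0) = b we get b = 4, and a·4π/3 + 4 = 1 gives a = -9/(4π), so
    z(θ) = (-9/(4π)) θ + 4.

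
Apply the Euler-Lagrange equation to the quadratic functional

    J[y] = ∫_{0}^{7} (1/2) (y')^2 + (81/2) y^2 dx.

The Lagrangian is L = (1/2) (y')^2 + (81/2) y^2.
Compute ∂L/∂y = 81y, ∂L/∂y' = y'.
The Euler-Lagrange equation d/dx(∂L/∂y') − ∂L/∂y = 0 reduces to
    y'' − 81 y = 0.
Its general solution is
    y(x) = A e^(9x) + B e^(−9x),
with A, B fixed by the endpoint conditions.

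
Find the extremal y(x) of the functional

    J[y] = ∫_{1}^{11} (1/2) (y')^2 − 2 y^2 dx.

The Lagrangian is L = (1/2) (y')^2 − 2 y^2.
Compute ∂L/∂y = -4y, ∂L/∂y' = y'.
The Euler-Lagrange equation d/dx(∂L/∂y') − ∂L/∂y = 0 reduces to
    y'' + 4 y = 0.
Its general solution is
    y(x) = A sin(2x) + B cos(2x),
with A, B fixed by the endpoint conditions.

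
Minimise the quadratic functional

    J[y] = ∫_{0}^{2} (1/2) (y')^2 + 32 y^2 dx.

The Lagrangian is L = (1/2) (y')^2 + 32 y^2.
Compute ∂L/∂y = 64y, ∂L/∂y' = y'.
The Euler-Lagrange equation d/dx(∂L/∂y') − ∂L/∂y = 0 reduces to
    y'' − 64 y = 0.
Its general solution is
    y(x) = A e^(8x) + B e^(−8x),
with A, B fixed by the endpoint conditions.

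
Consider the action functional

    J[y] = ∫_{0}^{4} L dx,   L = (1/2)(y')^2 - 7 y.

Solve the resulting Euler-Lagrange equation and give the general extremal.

The Lagrangian is L = (1/2)(y')^2 - 7 y.
∂L/∂y = -7.
∂L/∂y' = y'.
The Euler-Lagrange equation d/dx(∂L/∂y') − ∂L/∂y = 0 becomes:
    y'' + 7 = 0
General solution: y(x) = -(7/2) x^2 + A x + B, where A and B are arbitrary constants fixed by the endpoint conditions.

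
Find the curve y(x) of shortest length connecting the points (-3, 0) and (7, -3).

Arc-length functional: J[y] = ∫ sqrt(1 + (y')^2) dx.
Lagrangian L = sqrt(1 + (y')^2) has no explicit y dependence, so ∂L/∂y = 0 and the Euler-Lagrange equation gives
    d/dx( y' / sqrt(1 + (y')^2) ) = 0  ⇒  y' / sqrt(1 + (y')^2) = const.
Hence y' is constant, so y(x) is affine.
Fitting the endpoints (-3, 0) and (7, -3):
    slope m = ((-3) − 0) / (7 − (-3)) = -3/10,
    intercept c = 0 − m·(-3) = -9/10.
Extremal: y(x) = (-3/10) x - 9/10.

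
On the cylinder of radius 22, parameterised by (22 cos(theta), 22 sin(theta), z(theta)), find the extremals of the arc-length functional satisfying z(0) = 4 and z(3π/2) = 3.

Parameterise the cylinder of radius R = 22 as
    r(θ) = (22 cos θ, 22 sin θ, z(θ)).
The arc-length element is
    ds = sqrt(484 + (dz/dθ)^2) dθ,
so the Lagrangian is L = sqrt(484 + z'^2).
L depends on z' only, not on z or θ, so ∂L/∂z = 0 and
    ∂L/∂z' = z' / sqrt(484 + z'^2).
The Euler-Lagrange equation gives
    d/dθ( z' / sqrt(484 + z'^2) ) = 0,
so z' is constant. Integrating once:
    z(θ) = a θ + b,
a helix on the cylinder (a straight line when the cylinder is unrolled). The constants a, b are determined by the endpoint conditions.
With endpoint conditions z(0) = 4 and z(3π/2) = 3: from z(0) = b we get b = 4, and a·3π/2 + 4 = 3 gives a = -2/(3π), so
    z(θ) = (-2/(3π)) θ + 4.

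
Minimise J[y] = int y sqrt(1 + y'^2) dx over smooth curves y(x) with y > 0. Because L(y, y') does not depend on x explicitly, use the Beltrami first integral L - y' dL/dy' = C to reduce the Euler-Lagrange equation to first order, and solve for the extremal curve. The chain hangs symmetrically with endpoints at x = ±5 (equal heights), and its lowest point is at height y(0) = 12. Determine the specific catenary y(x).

The Lagrangian L(y, y') = y sqrt(1 + y'^2) has no explicit x dependence, so the Beltrami identity applies:
    L − y' ∂L/∂y' = C.
Compute ∂L/∂y' = y · y' / sqrt(1 + y'^2). Then
    L − y' ∂L/∂y'
    = y sqrt(1 + y'^2) − y · y'^2 / sqrt(1 + y'^2)
    = y (1 + y'^2 − y'^2) / sqrt(1 + y'^2)
    = y / sqrt(1 + y'^2) = C.
Squaring gives y^2 = C^2 (1 + y'^2), i.e.
    y'^2 = y^2 / C^2 − 1.
Separating variables,
    dy / sqrt(y^2 − C^2) = dx / C,
and integrating gives arccosh(y / C) = (x − a)/C, so
    y(x) = C cosh((x − a)/C),
the catenary. The constants C and a are fixed by the two endpoint conditions (and, for the hanging-chain problem, the length constraint selects C).
Now fit the given data. The endpoints x = ±5 are symmetric at equal height, so the catenary is even about its minimum: a = 0 and y(x) = C cosh(x/C). The lowest point is y(0) = C cosh(0) = C, and we are told y(0) = 12, so C = 12. Therefore
    y(x) = 12 cosh(x/12),
and at the endpoints
    y(±5) = 12 cosh(5/12).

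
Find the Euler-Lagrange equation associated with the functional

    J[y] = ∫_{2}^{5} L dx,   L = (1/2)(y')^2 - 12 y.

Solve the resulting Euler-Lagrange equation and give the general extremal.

The Lagrangian is L = (1/2)(y')^2 - 12 y.
∂L/∂y = -12.
∂L/∂y' = y'.
The Euler-Lagrange equation d/dx(∂L/∂y') − ∂L/∂y = 0 becomes:
    y'' + 12 = 0
General solution: y(x) = -6 x^2 + A x + B, where A and B are arbitrary constants fixed by the endpoint conditions.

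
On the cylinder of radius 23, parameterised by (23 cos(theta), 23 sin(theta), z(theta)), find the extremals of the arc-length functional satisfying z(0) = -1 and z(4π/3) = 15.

Parameterise the cylinder of radius R = 23 as
    r(θ) = (23 cos θ, 23 sin θ, z(θ)).
The arc-length element is
    ds = sqrt(529 + (dz/dθ)^2) dθ,
so the Lagrangian is L = sqrt(529 + z'^2).
L depends on z' only, not on z or θ, so ∂L/∂z = 0 and
    ∂L/∂z' = z' / sqrt(529 + z'^2).
The Euler-Lagrange equation gives
    d/dθ( z' / sqrt(529 + z'^2) ) = 0,
so z' is constant. Integrating once:
    z(θ) = a θ + b,
a helix on the cylinder (a straight line when the cylinder is unrolled). The constants a, b are determined by the endpoint conditions.
With endpoint conditions z(0) = -1 and z(4π/3) = 15: from z(0) = b we get b = -1, and a·4π/3 + -1 = 15 gives a = 12/π, so
    z(θ) = (12/π) θ − 1.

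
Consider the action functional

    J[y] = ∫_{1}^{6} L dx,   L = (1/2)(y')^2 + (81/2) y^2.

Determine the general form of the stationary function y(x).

The Lagrangian is L = (1/2)(y')^2 + (81/2) y^2.
∂L/∂y = 81y.
∂L/∂y' = y'.
The Euler-Lagrange equation d/dx(∂L/∂y') − ∂L/∂y = 0 becomes:
    y'' - 81 y = 0
General solution: y(x) = A e^(9x) + B e^(-9x), where A and B are arbitrary constants fixed by the endpoint conditions.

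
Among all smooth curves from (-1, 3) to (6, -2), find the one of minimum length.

Arc-length functional: J[y] = ∫ sqrt(1 + (y')^2) dx.
Lagrangian L = sqrt(1 + (y')^2) has no explicit y dependence, so ∂L/∂y = 0 and the Euler-Lagrange equation gives
    d/dx( y' / sqrt(1 + (y')^2) ) = 0  ⇒  y' / sqrt(1 + (y')^2) = const.
Hence y' is constant, so y(x) is affine.
Fitting the endpoints (-1, 3) and (6, -2):
    slope m = ((-2) − 3) / (6 − (-1)) = -5/7,
    intercept c = 3 − m·(-1) = 16/7.
Extremal: y(x) = (-5/7) x + 16/7.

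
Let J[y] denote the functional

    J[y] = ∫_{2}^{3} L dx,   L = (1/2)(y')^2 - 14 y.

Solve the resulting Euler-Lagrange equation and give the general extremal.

The Lagrangian is L = (1/2)(y')^2 - 14 y.
∂L/∂y = -14.
∂L/∂y' = y'.
The Euler-Lagrange equation d/dx(∂L/∂y') − ∂L/∂y = 0 becomes:
    y'' + 14 = 0
General solution: y(x) = -7 x^2 + A x + B, where A and B are arbitrary constants fixed by the endpoint conditions.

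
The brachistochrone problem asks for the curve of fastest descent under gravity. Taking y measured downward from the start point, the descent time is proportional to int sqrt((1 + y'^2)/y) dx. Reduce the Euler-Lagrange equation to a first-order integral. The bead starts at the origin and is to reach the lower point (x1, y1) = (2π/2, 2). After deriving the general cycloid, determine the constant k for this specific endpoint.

The Lagrangian L = sqrt((1 + y'^2) / y) has no explicit x dependence, so the Beltrami identity applies:
    L − y' ∂L/∂y' = C.
Compute ∂L/∂y' = y' / sqrt(y (1 + y'^2)).
Substitute:
    sqrt((1 + y'^2)/y) − y'·y' / sqrt(y (1 + y'^2))
    = (1 + y'^2) / sqrt(y (1 + y'^2)) − y'^2 / sqrt(y (1 + y'^2))
    = 1 / sqrt(y (1 + y'^2)) = C.
Squaring and rearranging gives the first integral
    y (1 + y'^2) = 1/C^2 =: k   (constant).
Solving this first-order ODE by the substitution
    y = (k/2)(1 − cos θ)
yields the cycloid parameterisation
    x(θ) = (k/2)(θ − sin θ),   y(θ) = (k/2)(1 − cos θ).
The constant k is fixed by the endpoint condition.
Now fit the given lower endpoint (x1, y1) = (2π/2, 2). At the bottom of the first arch (θ = π), the parametric equations give
    y(π) = (k/2)(1 − cos π) = k,
    x(π) = (k/2)(π − sin π) = kπ/2.
Matching y(π) = 2 gives k = 2, consistent with x(π) = 2π/2. Therefore the specific cycloid is
    x(θ) = (2/2)(θ − sin θ),   y(θ) = (2/2)(1 − cos θ).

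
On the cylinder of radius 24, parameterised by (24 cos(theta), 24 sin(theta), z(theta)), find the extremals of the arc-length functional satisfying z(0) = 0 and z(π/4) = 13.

Parameterise the cylinder of radius R = 24 as
    r(θ) = (24 cos θ, 24 sin θ, z(θ)).
The arc-length element is
    ds = sqrt(576 + (dz/dθ)^2) dθ,
so the Lagrangian is L = sqrt(576 + z'^2).
L depends on z' only, not on z or θ, so ∂L/∂z = 0 and
    ∂L/∂z' = z' / sqrt(576 + z'^2).
The Euler-Lagrange equation gives
    d/dθ( z' / sqrt(576 + z'^2) ) = 0,
so z' is constant. Integrating once:
    z(θ) = a θ + b,
a helix on the cylinder (a straight line when the cylinder is unrolled). The constants a, b are determined by the endpoint conditions.
With endpoint conditions z(0) = 0 and z(π/4) = 13: from z(0) = b we get b = 0, and a·π/4 + 0 = 13 gives a = 52/π, so
    z(θ) = (52/π) θ.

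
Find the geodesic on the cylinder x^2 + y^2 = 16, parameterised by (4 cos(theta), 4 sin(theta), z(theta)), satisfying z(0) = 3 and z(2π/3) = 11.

Parameterise the cylinder of radius R = 4 as
    r(θ) = (4 cos θ, 4 sin θ, z(θ)).
The arc-length element is
    ds = sqrt(16 + (dz/dθ)^2) dθ,
so the Lagrangian is L = sqrt(16 + z'^2).
L depends on z' only, not on z or θ, so ∂L/∂z = 0 and
    ∂L/∂z' = z' / sqrt(16 + z'^2).
The Euler-Lagrange equation gives
    d/dθ( z' / sqrt(16 + z'^2) ) = 0,
so z' is constant. Integrating once:
    z(θ) = a θ + b,
a helix on the cylinder (a straight line when the cylinder is unrolled). The constants a, b are determined by the endpoint conditions.
With endpoint conditions z(0) = 3 and z(2π/3) = 11: from z(0) = b we get b = 3, and a·2π/3 + 3 = 11 gives a = 12/π, so
    z(θ) = (12/π) θ + 3.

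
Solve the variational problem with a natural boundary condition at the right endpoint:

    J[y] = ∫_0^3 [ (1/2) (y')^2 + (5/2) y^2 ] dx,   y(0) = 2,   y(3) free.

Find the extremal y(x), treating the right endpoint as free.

The Lagrangian L = (1/2) (y')^2 + (5/2) y^2 gives
    ∂L/∂y = 5 y,   ∂L/∂y' = y'.
Euler-Lagrange: y'' − 5 y = 0.
With k = sqrt(5), the general solution is
    y(x) = A cosh(sqrt(5) x) + B sinh(sqrt(5) x).
Fixed left endpoint y(0) = 2 ⇒ A = 2.
The right endpoint x = 3 is free, so the natural (transversality) condition is ∂L/∂y' |_{x=3} = 0, i.e. y'(3) = 0.
Compute y'(x) = A k sinh(k x) + B k cosh(k x), so
    y'(3) = A k sinh(k·3) + B k cosh(k·3) = 0
    ⇒ B = −A tanh(k·3) = − 2 tanh(sqrt(5)·3).
Therefore the extremal is
    y(x) = 2 cosh(sqrt(5) x) − 2 tanh(sqrt(5)·3) sinh(sqrt(5) x).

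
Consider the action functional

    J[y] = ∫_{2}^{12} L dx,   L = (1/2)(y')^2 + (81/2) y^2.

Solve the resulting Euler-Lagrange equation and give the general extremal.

The Lagrangian is L = (1/2)(y')^2 + (81/2) y^2.
∂L/∂y = 81y.
∂L/∂y' = y'.
The Euler-Lagrange equation d/dx(∂L/∂y') − ∂L/∂y = 0 becomes:
    y'' - 81 y = 0
General solution: y(x) = A e^(9x) + B e^(-9x), where A and B are arbitrary constants fixed by the endpoint conditions.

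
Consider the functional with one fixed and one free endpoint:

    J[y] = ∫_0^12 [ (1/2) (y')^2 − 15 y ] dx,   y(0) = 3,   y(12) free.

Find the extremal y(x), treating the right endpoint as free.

The Lagrangian L = (1/2) (y')^2 − 15 y gives
    ∂L/∂y = −15,   ∂L/∂y' = y'.
Euler-Lagrange: d/dx(y') − (−15) = 0, i.e. y'' + 15 = 0, so
    y(x) = −(15/2) x^2 + C1 x + C2.
Fixed left endpoint y(0) = 3 ⇒ C2 = 3.
The right endpoint x = 12 is free, so the natural (transversality) condition is ∂L/∂y' |_{x=12} = 0, i.e. y'(12) = 0.
Compute y'(x) = −15 x + C1, so y'(12) = −180 + C1 = 0 ⇒ C1 = 180.
Therefore the extremal is
    y(x) = −(15/2) x^2 + 180 x + 3.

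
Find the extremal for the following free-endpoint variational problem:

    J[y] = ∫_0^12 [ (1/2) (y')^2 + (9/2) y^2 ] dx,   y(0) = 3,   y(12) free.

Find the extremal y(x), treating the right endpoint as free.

The Lagrangian L = (1/2) (y')^2 + (9/2) y^2 gives
    ∂L/∂y = 9 y,   ∂L/∂y' = y'.
Euler-Lagrange: y'' − 9 y = 0.
With k = 3, the general solution is
    y(x) = A cosh(3 x) + B sinh(3 x).
Fixed left endpoint y(0) = 3 ⇒ A = 3.
The right endpoint x = 12 is free, so the natural (transversality) condition is ∂L/∂y' |_{x=12} = 0, i.e. y'(12) = 0.
Compute y'(x) = A k sinh(k x) + B k cosh(k x), so
    y'(12) = A k sinh(k·12) + B k cosh(k·12) = 0
    ⇒ B = −A tanh(k·12) = − 3 tanh(3·12).
Therefore the extremal is
    y(x) = 3 cosh(3 x) − 3 tanh(3·12) sinh(3 x).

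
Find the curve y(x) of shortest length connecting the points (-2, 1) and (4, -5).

Arc-length functional: J[y] = ∫ sqrt(1 + (y')^2) dx.
Lagrangian L = sqrt(1 + (y')^2) has no explicit y dependence, so ∂L/∂y = 0 and the Euler-Lagrange equation gives
    d/dx( y' / sqrt(1 + (y')^2) ) = 0  ⇒  y' / sqrt(1 + (y')^2) = const.
Hence y' is constant, so y(x) is affine.
Fitting the endpoints (-2, 1) and (4, -5):
    slope m = ((-5) − 1) / (4 − (-2)) = -1,
    intercept c = 1 − m·(-2) = -1.
Extremal: y(x) = -x - 1.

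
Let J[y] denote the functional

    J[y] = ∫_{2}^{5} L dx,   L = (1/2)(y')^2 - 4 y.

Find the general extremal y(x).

The Lagrangian is L = (1/2)(y')^2 - 4 y.
∂L/∂y = -4.
∂L/∂y' = y'.
The Euler-Lagrange equation d/dx(∂L/∂y') − ∂L/∂y = 0 becomes:
    y'' + 4 = 0
General solution: y(x) = -2 x^2 + A x + B, where A and B are arbitrary constants fixed by the endpoint conditions.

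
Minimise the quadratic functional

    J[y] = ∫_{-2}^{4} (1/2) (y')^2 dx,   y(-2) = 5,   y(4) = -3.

The Lagrangian is L = (1/2) (y')^2.
Compute ∂L/∂y = 0, ∂L/∂y' = y'.
The Euler-Lagrange equation d/dx(∂L/∂y') − ∂L/∂y = 0 reduces to
    y'' = 0.
Its general solution is
    y(x) = A x + B,
with A, B fixed by the endpoint conditions.
Applying the endpoint conditions y(-2) = 5 and y(4) = -3: solve A·-2 + B = 5 and A·4 + B = -3. Subtracting gives A(4 − -2) = -3 − 5, so A = -4/3, and B = 5 − A·-2 = 7/3. Therefore
    y(x) = (-4/3) x + 7/3.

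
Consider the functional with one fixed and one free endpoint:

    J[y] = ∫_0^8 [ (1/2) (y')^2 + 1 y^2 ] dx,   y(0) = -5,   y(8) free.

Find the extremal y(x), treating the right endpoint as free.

The Lagrangian L = (1/2) (y')^2 + 1 y^2 gives
    ∂L/∂y = 2 y,   ∂L/∂y' = y'.
Euler-Lagrange: y'' − 2 y = 0.
With k = sqrt(2), the general solution is
    y(x) = A cosh(sqrt(2) x) + B sinh(sqrt(2) x).
Fixed left endpoint y(0) = -5 ⇒ A = -5.
The right endpoint x = 8 is free, so the natural (transversality) condition is ∂L/∂y' |_{x=8} = 0, i.e. y'(8) = 0.
Compute y'(x) = A k sinh(k x) + B k cosh(k x), so
    y'(8) = A k sinh(k·8) + B k cosh(k·8) = 0
    ⇒ B = −A tanh(k·8) = 5 tanh(sqrt(2)·8).
Therefore the extremal is
    y(x) = −5 cosh(sqrt(2) x) + 5 tanh(sqrt(2)·8) sinh(sqrt(2) x).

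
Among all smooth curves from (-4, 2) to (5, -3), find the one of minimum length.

Arc-length functional: J[y] = ∫ sqrt(1 + (y')^2) dx.
Lagrangian L = sqrt(1 + (y')^2) has no explicit y dependence, so ∂L/∂y = 0 and the Euler-Lagrange equation gives
    d/dx( y' / sqrt(1 + (y')^2) ) = 0  ⇒  y' / sqrt(1 + (y')^2) = const.
Hence y' is constant, so y(x) is affine.
Fitting the endpoints (-4, 2) and (5, -3):
    slope m = ((-3) − 2) / (5 − (-4)) = -5/9,
    intercept c = 2 − m·(-4) = -2/9.
Extremal: y(x) = (-5/9) x - 2/9.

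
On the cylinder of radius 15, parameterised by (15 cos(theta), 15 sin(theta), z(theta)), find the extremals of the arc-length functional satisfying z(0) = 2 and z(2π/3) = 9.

Parameterise the cylinder of radius R = 15 as
    r(θ) = (15 cos θ, 15 sin θ, z(θ)).
The arc-length element is
    ds = sqrt(225 + (dz/dθ)^2) dθ,
so the Lagrangian is L = sqrt(225 + z'^2).
L depends on z' only, not on z or θ, so ∂L/∂z = 0 and
    ∂L/∂z' = z' / sqrt(225 + z'^2).
The Euler-Lagrange equation gives
    d/dθ( z' / sqrt(225 + z'^2) ) = 0,
so z' is constant. Integrating once:
    z(θ) = a θ + b,
a helix on the cylinder (a straight line when the cylinder is unrolled). The constants a, b are determined by the endpoint conditions.
With endpoint conditions z(0) = 2 and z(2π/3) = 9: from z(0) = b we get b = 2, and a·2π/3 + 2 = 9 gives a = 21/(2π), so
    z(θ) = (21/(2π)) θ + 2.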